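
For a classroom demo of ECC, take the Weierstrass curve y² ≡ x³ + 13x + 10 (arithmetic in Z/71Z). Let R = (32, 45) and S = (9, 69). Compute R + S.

(48, 18)

(32, 45) + (9, 69). λ = (69 - 45)/(9 - 32) ≡ 24/48 mod 71. 48⁻¹ ≡ 37 (mod 71), so λ ≡ 36.
  x = λ² - 32 - 9 = 1296 - 41 ≡ 48; y = λ·(32 - 48) - 45 ≡ 18. → (48, 18)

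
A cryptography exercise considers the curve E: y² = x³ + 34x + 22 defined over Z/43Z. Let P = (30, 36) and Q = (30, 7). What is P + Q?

O

The two points share x = 30 and their y-coordinates satisfy 36 + 7 ≡ 0 (mod 43), so they are inverses. Their sum is 𝒪.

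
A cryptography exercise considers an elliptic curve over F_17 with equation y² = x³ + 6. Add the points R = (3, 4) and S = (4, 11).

(3, 4) + (4, 11). λ = (11 - 4)/(4 - 3) ≡ 7/1 mod 17. 1⁻¹ ≡ 1 (mod 17) since 1·1 = 1 ≡ 1, so λ ≡ 7.
  x = λ² - 3 - 4 = 49 - 7 ≡ 8; y = λ·(3 - 8) - 4 ≡ 12. → (8, 12)

(8, 12)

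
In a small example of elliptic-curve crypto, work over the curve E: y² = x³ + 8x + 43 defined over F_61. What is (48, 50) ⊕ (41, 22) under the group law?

(48, 50) + (41, 22). λ = (22 - 50)/(41 - 48) ≡ 33/54 mod 61. 54⁻¹ ≡ 26 (mod 61) since 54·26 = 1404 ≡ 1, so λ ≡ 4.
  x = λ² - 48 - 41 = 16 - 89 ≡ 49; y = λ·(48 - 49) - 50 ≡ 7. → (49, 7)

(49, 7)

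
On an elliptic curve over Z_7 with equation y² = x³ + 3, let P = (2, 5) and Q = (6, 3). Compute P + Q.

(2, 5) + (6, 3). λ = (3 - 5)/(6 - 2) ≡ 5/4 mod 7. 4⁻¹ ≡ 2 (mod 7), so λ ≡ 3.
  x = λ² - 2 - 6 = 9 - 8 ≡ 1; y = λ·(2 - 1) - 5 ≡ 5. → (1, 5)

(1, 5)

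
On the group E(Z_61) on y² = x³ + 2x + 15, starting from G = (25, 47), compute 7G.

(47, 54)

Double-and-add on 7 = (111)₂. Start with G = (25, 47) for the leading 1-bit.
double: tangent at (25, 47): λ = (3·25² + 2)/(2·47) ≡ 47/33. 33⁻¹ ≡ 37 (mod 61) since 33·37 = 1221 ≡ 1, so λ ≡ 47·37 ≡ 31.
  x = λ² - 25 - 25 = 961 - 50 ≡ 57; y = λ·(25 - 57) - 47 ≡ 59. → (57, 59)
add G: (57, 59) + (25, 47). λ = (47 - 59)/(25 - 57) ≡ 49/29 mod 61. 29⁻¹ ≡ 40 (mod 61) since 29·40 = 1160 ≡ 1, so λ ≡ 8.
  x = λ² - 57 - 25 = 64 - 82 ≡ 43; y = λ·(57 - 43) - 59 ≡ 53. → (43, 53)
double: tangent at (43, 53): λ = (3·43² + 2)/(2·53) ≡ 59/45. 45⁻¹ ≡ 19 (mod 61), so λ ≡ 59·19 ≡ 23.
  x = λ² - 43 - 43 = 529 - 86 ≡ 16; y = λ·(43 - 16) - 53 ≡ 19. → (16, 19)
add G: (16, 19) + (25, 47). λ = (47 - 19)/(25 - 16) ≡ 28/9 mod 61. 9⁻¹ ≡ 34 (mod 61), so λ ≡ 37.
  x = λ² - 16 - 25 = 1369 - 41 ≡ 47; y = λ·(16 - 47) - 19 ≡ 54. → (47, 54)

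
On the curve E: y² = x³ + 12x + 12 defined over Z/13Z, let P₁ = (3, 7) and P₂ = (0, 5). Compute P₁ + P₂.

(9, 2)

(3, 7) + (0, 5). λ = (5 - 7)/(0 - 3) ≡ 11/10 mod 13. 10⁻¹ ≡ 4 (mod 13), so λ ≡ 5.
  x = λ² - 3 - 0 = 25 - 3 ≡ 9; y = λ·(3 - 9) - 7 ≡ 2. → (9, 2)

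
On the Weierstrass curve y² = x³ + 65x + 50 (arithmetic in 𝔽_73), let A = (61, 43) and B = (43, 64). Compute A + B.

(61, 43) + (43, 64). λ = (64 - 43)/(43 - 61) ≡ 21/55 mod 73. 55⁻¹ ≡ 4 (mod 73) since 55·4 = 220 ≡ 1, so λ ≡ 11.
  x = λ² - 61 - 43 = 121 - 104 ≡ 17; y = λ·(61 - 17) - 43 ≡ 3. → (17, 3)

(17, 3)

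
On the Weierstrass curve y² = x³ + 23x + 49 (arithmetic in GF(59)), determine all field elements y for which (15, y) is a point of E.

x³ + 23x + 49 = 3769 ≡ 52 (mod 59).
52 is a non-residue mod 59; no y exists.

none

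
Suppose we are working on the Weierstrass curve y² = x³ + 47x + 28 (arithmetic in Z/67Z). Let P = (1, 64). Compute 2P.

tangent at (1, 64): λ = (3·1² + 47)/(2·64) ≡ 50/61. 61⁻¹ ≡ 11 (mod 67) since 61·11 = 671 ≡ 1, so λ ≡ 50·11 ≡ 14.
  x = λ² - 1 - 1 = 196 - 2 ≡ 60; y = λ·(1 - 60) - 64 ≡ 48. → (60, 48)

(60, 48)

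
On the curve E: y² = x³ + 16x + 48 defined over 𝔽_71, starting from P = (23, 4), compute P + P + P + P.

Repeated addition: build up to 4P.
2P: tangent at (23, 4): λ = (3·23² + 16)/(2·4) ≡ 41/8. 8⁻¹ ≡ 9 (mod 71), so λ ≡ 41·9 ≡ 14.
  x = λ² - 23 - 23 = 196 - 46 ≡ 8; y = λ·(23 - 8) - 4 ≡ 64. → (8, 64)
3P: (8, 64) + (23, 4). λ = (4 - 64)/(23 - 8) ≡ 11/15 mod 71. 15⁻¹ ≡ 19 (mod 71) since 15·19 = 285 ≡ 1, so λ ≡ 67.
  x = λ² - 8 - 23 = 4489 - 31 ≡ 56; y = λ·(8 - 56) - 64 ≡ 57. → (56, 57)
4P: (56, 57) + (23, 4). λ = (4 - 57)/(23 - 56) ≡ 18/38 mod 71. 38⁻¹ ≡ 43 (mod 71), so λ ≡ 64.
  x = λ² - 56 - 23 = 4096 - 79 ≡ 41; y = λ·(56 - 41) - 57 ≡ 51. → (41, 51)

(41, 51)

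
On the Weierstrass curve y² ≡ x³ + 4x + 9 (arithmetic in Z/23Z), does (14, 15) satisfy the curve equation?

y² = 15² ≡ 18; x³ + 4x + 9 = 2809 ≡ 3 (mod 23). 18 ≠ 3.

no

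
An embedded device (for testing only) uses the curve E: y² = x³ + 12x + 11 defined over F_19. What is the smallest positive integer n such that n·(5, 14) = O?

9

2P: tangent at (5, 14): λ = (3·5² + 12)/(2·14) ≡ 11/9. 9⁻¹ ≡ 17 (mod 19) since 9·17 = 153 ≡ 1, so λ ≡ 11·17 ≡ 16.
  x = λ² - 5 - 5 = 256 - 10 ≡ 18; y = λ·(5 - 18) - 14 ≡ 6. → (18, 6)
3P: (18, 6) + (5, 14). λ = (14 - 6)/(5 - 18) ≡ 8/6 mod 19. 6⁻¹ ≡ 16 (mod 19) since 6·16 = 96 ≡ 1, so λ ≡ 14.
  x = λ² - 18 - 5 = 196 - 23 ≡ 2; y = λ·(18 - 2) - 6 ≡ 9. → (2, 9)
4P: (2, 9) + (5, 14). λ = (14 - 9)/(5 - 2) ≡ 5/3 mod 19. 3⁻¹ ≡ 13 (mod 19), so λ ≡ 8.
  x = λ² - 2 - 5 = 64 - 7 ≡ 0; y = λ·(2 - 0) - 9 ≡ 7. → (0, 7)
5P: (0, 7) + (5, 14). λ = (14 - 7)/(5 - 0) ≡ 7/5 mod 19. 5⁻¹ ≡ 4 (mod 19), so λ ≡ 9.
  x = λ² - 0 - 5 = 81 - 5 ≡ 0; y = λ·(0 - 0) - 7 ≡ 12. → (0, 12)
6P: (0, 12) + (5, 14). λ = (14 - 12)/(5 - 0) ≡ 2/5 mod 19. 5⁻¹ ≡ 4 (mod 19) since 5·4 = 20 ≡ 1, so λ ≡ 8.
  x = λ² - 0 - 5 = 64 - 5 ≡ 2; y = λ·(0 - 2) - 12 ≡ 10. → (2, 10)
7P: (2, 10) + (5, 14). λ = (14 - 10)/(5 - 2) ≡ 4/3 mod 19. 3⁻¹ ≡ 13 (mod 19), so λ ≡ 14.
  x = λ² - 2 - 5 = 196 - 7 ≡ 18; y = λ·(2 - 18) - 10 ≡ 13. → (18, 13)
8P: (18, 13) + (5, 14). λ = (14 - 13)/(5 - 18) ≡ 1/6 mod 19. 6⁻¹ ≡ 16 (mod 19), so λ ≡ 16.
  x = λ² - 18 - 5 = 256 - 23 ≡ 5; y = λ·(18 - 5) - 13 ≡ 5. → (5, 5)
9P: (5, 5) + (5, 14): same x and y₁ ≡ -y₂, so the sum is O.
9P = O, so the order is 9.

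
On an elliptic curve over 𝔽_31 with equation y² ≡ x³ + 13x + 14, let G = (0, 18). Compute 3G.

Repeated addition: build up to 3G.
2G: tangent at (0, 18): λ = (3·0² + 13)/(2·18) ≡ 13/5. 5⁻¹ ≡ 25 (mod 31), so λ ≡ 13·25 ≡ 15.
  x = λ² - 0 - 0 = 225 - 0 ≡ 8; y = λ·(0 - 8) - 18 ≡ 17. → (8, 17)
3G: (8, 17) + (0, 18). λ = (18 - 17)/(0 - 8) ≡ 1/23 mod 31. 23⁻¹ ≡ 27 (mod 31), so λ ≡ 27.
  x = λ² - 8 - 0 = 729 - 8 ≡ 8; y = λ·(8 - 8) - 17 ≡ 14. → (8, 14)

(8, 14)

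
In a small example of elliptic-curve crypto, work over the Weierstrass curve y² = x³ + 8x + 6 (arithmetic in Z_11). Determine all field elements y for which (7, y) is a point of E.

x³ + 8x + 6 = 405 ≡ 9 (mod 11).
Square roots of 9 mod 11: 3 and 8 (since 3² = 9 ≡ 9).

3, 8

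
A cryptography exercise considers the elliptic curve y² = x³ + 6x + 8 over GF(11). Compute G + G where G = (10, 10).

(3, 8)

tangent at (10, 10): λ = (3·10² + 6)/(2·10) ≡ 9/9. 9⁻¹ ≡ 5 (mod 11), so λ ≡ 9·5 ≡ 1.
  x = λ² - 10 - 10 = 1 - 20 ≡ 3; y = λ·(10 - 3) - 10 ≡ 8. → (3, 8)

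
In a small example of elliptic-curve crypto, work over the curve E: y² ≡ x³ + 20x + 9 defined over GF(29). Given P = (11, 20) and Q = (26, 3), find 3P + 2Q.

(12, 18)

First 3P:
Repeated addition: build up to 3P.
2P: tangent at (11, 20): λ = (3·11² + 20)/(2·20) ≡ 6/11. 11⁻¹ ≡ 8 (mod 29), so λ ≡ 6·8 ≡ 19.
  x = λ² - 11 - 11 = 361 - 22 ≡ 20; y = λ·(11 - 20) - 20 ≡ 12. → (20, 12)
3P: (20, 12) + (11, 20). λ = (20 - 12)/(11 - 20) ≡ 8/20 mod 29. 20⁻¹ ≡ 16 (mod 29) since 20·16 = 320 ≡ 1, so λ ≡ 12.
  x = λ² - 20 - 11 = 144 - 31 ≡ 26; y = λ·(20 - 26) - 12 ≡ 3. → (26, 3)
3P = (26, 3).
Next 2Q:
Repeated addition: build up to 2Q.
2Q: tangent at (26, 3): λ = (3·26² + 20)/(2·3) ≡ 18/6. 6⁻¹ ≡ 5 (mod 29), so λ ≡ 18·5 ≡ 3.
  x = λ² - 26 - 26 = 9 - 52 ≡ 15; y = λ·(26 - 15) - 3 ≡ 1. → (15, 1)
2Q = (15, 1).
Finally 3P + 2Q:
(26, 3) + (15, 1). λ = (1 - 3)/(15 - 26) ≡ 27/18 mod 29. 18⁻¹ ≡ 21 (mod 29), so λ ≡ 16.
  x = λ² - 26 - 15 = 256 - 41 ≡ 12; y = λ·(26 - 12) - 3 ≡ 18. → (12, 18)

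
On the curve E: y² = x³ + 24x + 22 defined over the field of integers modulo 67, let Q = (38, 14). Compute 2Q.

(1, 28)

tangent at (38, 14): λ = (3·38² + 24)/(2·14) ≡ 1/28. 28⁻¹ ≡ 12 (mod 67), so λ ≡ 1·12 ≡ 12.
  x = λ² - 38 - 38 = 144 - 76 ≡ 1; y = λ·(38 - 1) - 14 ≡ 28. → (1, 28)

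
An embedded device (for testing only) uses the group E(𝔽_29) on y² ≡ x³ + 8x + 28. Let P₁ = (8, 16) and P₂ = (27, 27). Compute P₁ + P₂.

(8, 16) + (27, 27). λ = (27 - 16)/(27 - 8) ≡ 11/19 mod 29. 19⁻¹ ≡ 26 (mod 29), so λ ≡ 25.
  x = λ² - 8 - 27 = 625 - 35 ≡ 10; y = λ·(8 - 10) - 16 ≡ 21. → (10, 21)

(10, 21)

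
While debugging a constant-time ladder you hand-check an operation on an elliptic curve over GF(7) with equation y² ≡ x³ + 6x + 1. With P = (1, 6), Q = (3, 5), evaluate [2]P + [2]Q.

(6, 1)

First 2P:
Repeated addition: build up to 2P.
2P: tangent at (1, 6): λ = (3·1² + 6)/(2·6) ≡ 2/5. 5⁻¹ ≡ 3 (mod 7) since 5·3 = 15 ≡ 1, so λ ≡ 2·3 ≡ 6.
  x = λ² - 1 - 1 = 36 - 2 ≡ 6; y = λ·(1 - 6) - 6 ≡ 6. → (6, 6)
2P = (6, 6).
Next 2Q:
Repeated addition: build up to 2Q.
2Q: tangent at (3, 5): λ = (3·3² + 6)/(2·5) ≡ 5/3. 3⁻¹ ≡ 5 (mod 7) since 3·5 = 15 ≡ 1, so λ ≡ 5·5 ≡ 4.
  x = λ² - 3 - 3 = 16 - 6 ≡ 3; y = λ·(3 - 3) - 5 ≡ 2. → (3, 2)
2Q = (3, 2).
Finally 2P + 2Q:
(6, 6) + (3, 2). λ = (2 - 6)/(3 - 6) ≡ 3/4 mod 7. 4⁻¹ ≡ 2 (mod 7), so λ ≡ 6.
  x = λ² - 6 - 3 = 36 - 9 ≡ 6; y = λ·(6 - 6) - 6 ≡ 1. → (6, 1)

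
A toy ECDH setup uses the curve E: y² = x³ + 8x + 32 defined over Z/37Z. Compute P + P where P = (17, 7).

(15, 7)

tangent at (17, 7): λ = (3·17² + 8)/(2·7) ≡ 24/14. 14⁻¹ ≡ 8 (mod 37) since 14·8 = 112 ≡ 1, so λ ≡ 24·8 ≡ 7.
  x = λ² - 17 - 17 = 49 - 34 ≡ 15; y = λ·(17 - 15) - 7 ≡ 7. → (15, 7)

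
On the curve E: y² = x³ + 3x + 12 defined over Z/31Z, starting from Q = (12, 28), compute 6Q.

Repeated addition: build up to 6Q.
2Q: tangent at (12, 28): λ = (3·12² + 3)/(2·28) ≡ 1/25. 25⁻¹ ≡ 5 (mod 31), so λ ≡ 1·5 ≡ 5.
  x = λ² - 12 - 12 = 25 - 24 ≡ 1; y = λ·(12 - 1) - 28 ≡ 27. → (1, 27)
3Q: (1, 27) + (12, 28). λ = (28 - 27)/(12 - 1) ≡ 1/11 mod 31. 11⁻¹ ≡ 17 (mod 31), so λ ≡ 17.
  x = λ² - 1 - 12 = 289 - 13 ≡ 28; y = λ·(1 - 28) - 27 ≡ 10. → (28, 10)
4Q: (28, 10) + (12, 28). λ = (28 - 10)/(12 - 28) ≡ 18/15 mod 31. 15⁻¹ ≡ 29 (mod 31), so λ ≡ 26.
  x = λ² - 28 - 12 = 676 - 40 ≡ 16; y = λ·(28 - 16) - 10 ≡ 23. → (16, 23)
5Q: (16, 23) + (12, 28). λ = (28 - 23)/(12 - 16) ≡ 5/27 mod 31. 27⁻¹ ≡ 23 (mod 31), so λ ≡ 22.
  x = λ² - 16 - 12 = 484 - 28 ≡ 22; y = λ·(16 - 22) - 23 ≡ 0. → (22, 0)
6Q: (22, 0) + (12, 28). λ = (28 - 0)/(12 - 22) ≡ 28/21 mod 31. 21⁻¹ ≡ 3 (mod 31) since 21·3 = 63 ≡ 1, so λ ≡ 22.
  x = λ² - 22 - 12 = 484 - 34 ≡ 16; y = λ·(22 - 16) - 0 ≡ 8. → (16, 8)

(16, 8)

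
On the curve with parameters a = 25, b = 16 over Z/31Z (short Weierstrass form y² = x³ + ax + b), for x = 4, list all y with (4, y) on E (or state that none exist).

5, 26

x³ + 25x + 16 = 180 ≡ 25 (mod 31).
Square roots of 25 mod 31: 5 and 26 (since 5² = 25 ≡ 25).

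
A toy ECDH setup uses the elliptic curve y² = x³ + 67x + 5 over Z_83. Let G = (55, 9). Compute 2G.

tangent at (55, 9): λ = (3·55² + 67)/(2·9) ≡ 12/18. 18⁻¹ ≡ 60 (mod 83), so λ ≡ 12·60 ≡ 56.
  x = λ² - 55 - 55 = 3136 - 110 ≡ 38; y = λ·(55 - 38) - 9 ≡ 30. → (38, 30)

(38, 30)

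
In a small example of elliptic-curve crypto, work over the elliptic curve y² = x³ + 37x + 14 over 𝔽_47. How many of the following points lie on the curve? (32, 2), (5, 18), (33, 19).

(32, 2): 2² ≡ 4, rhs ≡ 32 → off.
(5, 18): 18² ≡ 42, rhs ≡ 42 → on.
(33, 19): 19² ≡ 32, rhs ≡ 42 → off.

1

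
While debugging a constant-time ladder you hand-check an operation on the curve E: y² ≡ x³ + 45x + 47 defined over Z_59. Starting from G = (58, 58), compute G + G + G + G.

(25, 49)

Double-and-add on 4 = (100)₂. Start with G = (58, 58) for the leading 1-bit.
double: tangent at (58, 58): λ = (3·58² + 45)/(2·58) ≡ 48/57. 57⁻¹ ≡ 29 (mod 59) since 57·29 = 1653 ≡ 1, so λ ≡ 48·29 ≡ 35.
  x = λ² - 58 - 58 = 1225 - 116 ≡ 47; y = λ·(58 - 47) - 58 ≡ 32. → (47, 32)
double: tangent at (47, 32): λ = (3·47² + 45)/(2·32) ≡ 5/5. 5⁻¹ ≡ 12 (mod 59) since 5·12 = 60 ≡ 1, so λ ≡ 5·12 ≡ 1.
  x = λ² - 47 - 47 = 1 - 94 ≡ 25; y = λ·(47 - 25) - 32 ≡ 49. → (25, 49)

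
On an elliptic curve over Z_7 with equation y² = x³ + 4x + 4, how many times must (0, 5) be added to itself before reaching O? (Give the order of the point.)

2P: tangent at (0, 5): λ = (3·0² + 4)/(2·5) ≡ 4/3. 3⁻¹ ≡ 5 (mod 7) since 3·5 = 15 ≡ 1, so λ ≡ 4·5 ≡ 6.
  x = λ² - 0 - 0 = 36 - 0 ≡ 1; y = λ·(0 - 1) - 5 ≡ 3. → (1, 3)
3P: (1, 3) + (0, 5). λ = (5 - 3)/(0 - 1) ≡ 2/6 mod 7. 6⁻¹ ≡ 6 (mod 7), so λ ≡ 5.
  x = λ² - 1 - 0 = 25 - 1 ≡ 3; y = λ·(1 - 3) - 3 ≡ 1. → (3, 1)
4P: (3, 1) + (0, 5). λ = (5 - 1)/(0 - 3) ≡ 4/4 mod 7. 4⁻¹ ≡ 2 (mod 7) since 4·2 = 8 ≡ 1, so λ ≡ 1.
  x = λ² - 3 - 0 = 1 - 3 ≡ 5; y = λ·(3 - 5) - 1 ≡ 4. → (5, 4)
5P: (5, 4) + (0, 5). λ = (5 - 4)/(0 - 5) ≡ 1/2 mod 7. 2⁻¹ ≡ 4 (mod 7), so λ ≡ 4.
  x = λ² - 5 - 0 = 16 - 5 ≡ 4; y = λ·(5 - 4) - 4 ≡ 0. → (4, 0)
6P: (4, 0) + (0, 5). λ = (5 - 0)/(0 - 4) ≡ 5/3 mod 7. 3⁻¹ ≡ 5 (mod 7) since 3·5 = 15 ≡ 1, so λ ≡ 4.
  x = λ² - 4 - 0 = 16 - 4 ≡ 5; y = λ·(4 - 5) - 0 ≡ 3. → (5, 3)
7P: (5, 3) + (0, 5). λ = (5 - 3)/(0 - 5) ≡ 2/2 mod 7. 2⁻¹ ≡ 4 (mod 7), so λ ≡ 1.
  x = λ² - 5 - 0 = 1 - 5 ≡ 3; y = λ·(5 - 3) - 3 ≡ 6. → (3, 6)
8P: (3, 6) + (0, 5). λ = (5 - 6)/(0 - 3) ≡ 6/4 mod 7. 4⁻¹ ≡ 2 (mod 7), so λ ≡ 5.
  x = λ² - 3 - 0 = 25 - 3 ≡ 1; y = λ·(3 - 1) - 6 ≡ 4. → (1, 4)
9P: (1, 4) + (0, 5). λ = (5 - 4)/(0 - 1) ≡ 1/6 mod 7. 6⁻¹ ≡ 6 (mod 7) since 6·6 = 36 ≡ 1, so λ ≡ 6.
  x = λ² - 1 - 0 = 36 - 1 ≡ 0; y = λ·(1 - 0) - 4 ≡ 2. → (0, 2)
10P: (0, 2) + (0, 5): same x and y₁ ≡ -y₂, so the sum is O.
10P = O, so the order is 10.

10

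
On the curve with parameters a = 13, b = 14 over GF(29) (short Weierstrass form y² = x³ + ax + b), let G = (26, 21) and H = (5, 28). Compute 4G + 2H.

(27, 3)

First 4G:
Double-and-add on 4 = (100)₂. Start with G = (26, 21) for the leading 1-bit.
double: tangent at (26, 21): λ = (3·26² + 13)/(2·21) ≡ 11/13. 13⁻¹ ≡ 9 (mod 29), so λ ≡ 11·9 ≡ 12.
  x = λ² - 26 - 26 = 144 - 52 ≡ 5; y = λ·(26 - 5) - 21 ≡ 28. → (5, 28)
double: tangent at (5, 28): λ = (3·5² + 13)/(2·28) ≡ 1/27. 27⁻¹ ≡ 14 (mod 29) since 27·14 = 378 ≡ 1, so λ ≡ 1·14 ≡ 14.
  x = λ² - 5 - 5 = 196 - 10 ≡ 12; y = λ·(5 - 12) - 28 ≡ 19. → (12, 19)
4G = (12, 19).
Next 2H:
Repeated addition: build up to 2H.
2H: tangent at (5, 28): λ = (3·5² + 13)/(2·28) ≡ 1/27. 27⁻¹ ≡ 14 (mod 29) since 27·14 = 378 ≡ 1, so λ ≡ 1·14 ≡ 14.
  x = λ² - 5 - 5 = 196 - 10 ≡ 12; y = λ·(5 - 12) - 28 ≡ 19. → (12, 19)
2H = (12, 19).
Finally 4G + 2H:
tangent at (12, 19): λ = (3·12² + 13)/(2·19) ≡ 10/9. 9⁻¹ ≡ 13 (mod 29), so λ ≡ 10·13 ≡ 14.
  x = λ² - 12 - 12 = 196 - 24 ≡ 27; y = λ·(12 - 27) - 19 ≡ 3. → (27, 3)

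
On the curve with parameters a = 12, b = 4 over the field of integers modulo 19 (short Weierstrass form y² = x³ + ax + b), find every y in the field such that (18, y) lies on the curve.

x³ + 12x + 4 = 6052 ≡ 10 (mod 19).
10 is a non-residue mod 19; no y exists.

none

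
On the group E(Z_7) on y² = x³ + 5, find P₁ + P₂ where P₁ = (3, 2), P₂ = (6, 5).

(3, 2) + (6, 5). λ = (5 - 2)/(6 - 3) ≡ 3/3 mod 7. 3⁻¹ ≡ 5 (mod 7), so λ ≡ 1.
  x = λ² - 3 - 6 = 1 - 9 ≡ 6; y = λ·(3 - 6) - 2 ≡ 2. → (6, 2)

(6, 2)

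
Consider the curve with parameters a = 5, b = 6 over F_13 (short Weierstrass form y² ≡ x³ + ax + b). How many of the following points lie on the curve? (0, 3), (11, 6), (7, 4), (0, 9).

(0, 3): 3² ≡ 9, rhs ≡ 6 → off.
(11, 6): 6² ≡ 10, rhs ≡ 1 → off.
(7, 4): 4² ≡ 3, rhs ≡ 7 → off.
(0, 9): 9² ≡ 3, rhs ≡ 6 → off.

0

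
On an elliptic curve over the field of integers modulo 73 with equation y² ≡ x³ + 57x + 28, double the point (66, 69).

(62, 48)

tangent at (66, 69): λ = (3·66² + 57)/(2·69) ≡ 58/65. 65⁻¹ ≡ 9 (mod 73) since 65·9 = 585 ≡ 1, so λ ≡ 58·9 ≡ 11.
  x = λ² - 66 - 66 = 121 - 132 ≡ 62; y = λ·(66 - 62) - 69 ≡ 48. → (62, 48)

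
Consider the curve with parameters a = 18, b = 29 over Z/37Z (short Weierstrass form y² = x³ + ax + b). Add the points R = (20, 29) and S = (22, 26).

(25, 34)

(20, 29) + (22, 26). λ = (26 - 29)/(22 - 20) ≡ 34/2 mod 37. 2⁻¹ ≡ 19 (mod 37) since 2·19 = 38 ≡ 1, so λ ≡ 17.
  x = λ² - 20 - 22 = 289 - 42 ≡ 25; y = λ·(20 - 25) - 29 ≡ 34. → (25, 34)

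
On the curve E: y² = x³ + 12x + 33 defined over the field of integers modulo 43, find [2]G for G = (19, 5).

(9, 15)

tangent at (19, 5): λ = (3·19² + 12)/(2·5) ≡ 20/10. 10⁻¹ ≡ 13 (mod 43), so λ ≡ 20·13 ≡ 2.
  x = λ² - 19 - 19 = 4 - 38 ≡ 9; y = λ·(19 - 9) - 5 ≡ 15. → (9, 15)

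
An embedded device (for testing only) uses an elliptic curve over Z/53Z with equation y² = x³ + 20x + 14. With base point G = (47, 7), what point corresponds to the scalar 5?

(21, 7)

Repeated addition: build up to 5G.
2G: tangent at (47, 7): λ = (3·47² + 20)/(2·7) ≡ 22/14. 14⁻¹ ≡ 19 (mod 53), so λ ≡ 22·19 ≡ 47.
  x = λ² - 47 - 47 = 2209 - 94 ≡ 48; y = λ·(47 - 48) - 7 ≡ 52. → (48, 52)
3G: (48, 52) + (47, 7). λ = (7 - 52)/(47 - 48) ≡ 8/52 mod 53. 52⁻¹ ≡ 52 (mod 53) since 52·52 = 2704 ≡ 1, so λ ≡ 45.
  x = λ² - 48 - 47 = 2025 - 95 ≡ 22; y = λ·(48 - 22) - 52 ≡ 5. → (22, 5)
4G: (22, 5) + (47, 7). λ = (7 - 5)/(47 - 22) ≡ 2/25 mod 53. 25⁻¹ ≡ 17 (mod 53), so λ ≡ 34.
  x = λ² - 22 - 47 = 1156 - 69 ≡ 27; y = λ·(22 - 27) - 5 ≡ 37. → (27, 37)
5G: (27, 37) + (47, 7). λ = (7 - 37)/(47 - 27) ≡ 23/20 mod 53. 20⁻¹ ≡ 8 (mod 53), so λ ≡ 25.
  x = λ² - 27 - 47 = 625 - 74 ≡ 21; y = λ·(27 - 21) - 37 ≡ 7. → (21, 7)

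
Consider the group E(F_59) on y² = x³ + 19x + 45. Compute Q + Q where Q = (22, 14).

(9, 1)

tangent at (22, 14): λ = (3·22² + 19)/(2·14) ≡ 55/28. 28⁻¹ ≡ 19 (mod 59) since 28·19 = 532 ≡ 1, so λ ≡ 55·19 ≡ 42.
  x = λ² - 22 - 22 = 1764 - 44 ≡ 9; y = λ·(22 - 9) - 14 ≡ 1. → (9, 1)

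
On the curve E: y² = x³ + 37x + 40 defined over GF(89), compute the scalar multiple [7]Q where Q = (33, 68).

(17, 8)

Repeated addition: build up to 7Q.
2Q: tangent at (33, 68): λ = (3·33² + 37)/(2·68) ≡ 11/47. 47⁻¹ ≡ 36 (mod 89), so λ ≡ 11·36 ≡ 40.
  x = λ² - 33 - 33 = 1600 - 66 ≡ 21; y = λ·(33 - 21) - 68 ≡ 56. → (21, 56)
3Q: (21, 56) + (33, 68). λ = (68 - 56)/(33 - 21) ≡ 12/12 mod 89. 12⁻¹ ≡ 52 (mod 89), so λ ≡ 1.
  x = λ² - 21 - 33 = 1 - 54 ≡ 36; y = λ·(21 - 36) - 56 ≡ 18. → (36, 18)
4Q: (36, 18) + (33, 68). λ = (68 - 18)/(33 - 36) ≡ 50/86 mod 89. 86⁻¹ ≡ 59 (mod 89), so λ ≡ 13.
  x = λ² - 36 - 33 = 169 - 69 ≡ 11; y = λ·(36 - 11) - 18 ≡ 40. → (11, 40)
5Q: (11, 40) + (33, 68). λ = (68 - 40)/(33 - 11) ≡ 28/22 mod 89. 22⁻¹ ≡ 85 (mod 89) since 22·85 = 1870 ≡ 1, so λ ≡ 66.
  x = λ² - 11 - 33 = 4356 - 44 ≡ 40; y = λ·(11 - 40) - 40 ≡ 4. → (40, 4)
6Q: (40, 4) + (33, 68). λ = (68 - 4)/(33 - 40) ≡ 64/82 mod 89. 82⁻¹ ≡ 38 (mod 89) since 82·38 = 3116 ≡ 1, so λ ≡ 29.
  x = λ² - 40 - 33 = 841 - 73 ≡ 56; y = λ·(40 - 56) - 4 ≡ 66. → (56, 66)
7Q: (56, 66) + (33, 68). λ = (68 - 66)/(33 - 56) ≡ 2/66 mod 89. 66⁻¹ ≡ 58 (mod 89), so λ ≡ 27.
  x = λ² - 56 - 33 = 729 - 89 ≡ 17; y = λ·(56 - 17) - 66 ≡ 8. → (17, 8)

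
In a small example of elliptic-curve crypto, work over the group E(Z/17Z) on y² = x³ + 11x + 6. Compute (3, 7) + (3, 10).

The two points share x = 3 and their y-coordinates satisfy 7 + 10 ≡ 0 (mod 17), so they are inverses. Their sum is the point at infinity.

O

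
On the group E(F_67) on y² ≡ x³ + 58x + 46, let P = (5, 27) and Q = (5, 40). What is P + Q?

O

The two points share x = 5 and their y-coordinates satisfy 27 + 40 ≡ 0 (mod 67), so they are inverses. Their sum is the point at infinity.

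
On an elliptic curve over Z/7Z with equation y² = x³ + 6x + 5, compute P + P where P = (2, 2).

(4, 3)

tangent at (2, 2): λ = (3·2² + 6)/(2·2) ≡ 4/4. 4⁻¹ ≡ 2 (mod 7) since 4·2 = 8 ≡ 1, so λ ≡ 4·2 ≡ 1.
  x = λ² - 2 - 2 = 1 - 4 ≡ 4; y = λ·(2 - 4) - 2 ≡ 3. → (4, 3)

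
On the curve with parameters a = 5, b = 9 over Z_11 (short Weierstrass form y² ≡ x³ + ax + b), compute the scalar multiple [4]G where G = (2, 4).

Repeated addition: build up to 4G.
2G: tangent at (2, 4): λ = (3·2² + 5)/(2·4) ≡ 6/8. 8⁻¹ ≡ 7 (mod 11) since 8·7 = 56 ≡ 1, so λ ≡ 6·7 ≡ 9.
  x = λ² - 2 - 2 = 81 - 4 ≡ 0; y = λ·(2 - 0) - 4 ≡ 3. → (0, 3)
3G: (0, 3) + (2, 4). λ = (4 - 3)/(2 - 0) ≡ 1/2 mod 11. 2⁻¹ ≡ 6 (mod 11) since 2·6 = 12 ≡ 1, so λ ≡ 6.
  x = λ² - 0 - 2 = 36 - 2 ≡ 1; y = λ·(0 - 1) - 3 ≡ 2. → (1, 2)
4G: (1, 2) + (2, 4). λ = (4 - 2)/(2 - 1) ≡ 2/1 mod 11. 1⁻¹ ≡ 1 (mod 11), so λ ≡ 2.
  x = λ² - 1 - 2 = 4 - 3 ≡ 1; y = λ·(1 - 1) - 2 ≡ 9. → (1, 9)

(1, 9)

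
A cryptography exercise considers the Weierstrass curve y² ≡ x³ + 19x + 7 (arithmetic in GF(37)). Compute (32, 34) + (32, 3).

O

The two points share x = 32 and their y-coordinates satisfy 34 + 3 ≡ 0 (mod 37), so they are inverses. Their sum is O.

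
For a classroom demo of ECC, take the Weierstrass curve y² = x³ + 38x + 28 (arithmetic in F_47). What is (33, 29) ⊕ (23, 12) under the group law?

(33, 29) + (23, 12). λ = (12 - 29)/(23 - 33) ≡ 30/37 mod 47. 37⁻¹ ≡ 14 (mod 47), so λ ≡ 44.
  x = λ² - 33 - 23 = 1936 - 56 ≡ 0; y = λ·(33 - 0) - 29 ≡ 13. → (0, 13)

(0, 13)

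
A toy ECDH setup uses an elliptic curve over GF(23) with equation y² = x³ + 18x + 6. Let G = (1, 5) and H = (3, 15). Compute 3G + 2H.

(19, 10)

First 3G:
Repeated addition: build up to 3G.
2G: tangent at (1, 5): λ = (3·1² + 18)/(2·5) ≡ 21/10. 10⁻¹ ≡ 7 (mod 23), so λ ≡ 21·7 ≡ 9.
  x = λ² - 1 - 1 = 81 - 2 ≡ 10; y = λ·(1 - 10) - 5 ≡ 6. → (10, 6)
3G: (10, 6) + (1, 5). λ = (5 - 6)/(1 - 10) ≡ 22/14 mod 23. 14⁻¹ ≡ 5 (mod 23), so λ ≡ 18.
  x = λ² - 10 - 1 = 324 - 11 ≡ 14; y = λ·(10 - 14) - 6 ≡ 14. → (14, 14)
3G = (14, 14).
Next 2H:
Repeated addition: build up to 2H.
2H: tangent at (3, 15): λ = (3·3² + 18)/(2·15) ≡ 22/7. 7⁻¹ ≡ 10 (mod 23) since 7·10 = 70 ≡ 1, so λ ≡ 22·10 ≡ 13.
  x = λ² - 3 - 3 = 169 - 6 ≡ 2; y = λ·(3 - 2) - 15 ≡ 21. → (2, 21)
2H = (2, 21).
Finally 3G + 2H:
(14, 14) + (2, 21). λ = (21 - 14)/(2 - 14) ≡ 7/11 mod 23. 11⁻¹ ≡ 21 (mod 23) since 11·21 = 231 ≡ 1, so λ ≡ 9.
  x = λ² - 14 - 2 = 81 - 16 ≡ 19; y = λ·(14 - 19) - 14 ≡ 10. → (19, 10)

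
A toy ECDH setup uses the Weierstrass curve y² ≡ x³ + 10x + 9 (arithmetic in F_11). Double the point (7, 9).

tangent at (7, 9): λ = (3·7² + 10)/(2·9) ≡ 3/7. 7⁻¹ ≡ 8 (mod 11), so λ ≡ 3·8 ≡ 2.
  x = λ² - 7 - 7 = 4 - 14 ≡ 1; y = λ·(7 - 1) - 9 ≡ 3. → (1, 3)

(1, 3)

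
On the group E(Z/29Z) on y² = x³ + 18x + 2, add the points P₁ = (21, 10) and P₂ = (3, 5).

(10, 14)

(21, 10) + (3, 5). λ = (5 - 10)/(3 - 21) ≡ 24/11 mod 29. 11⁻¹ ≡ 8 (mod 29) since 11·8 = 88 ≡ 1, so λ ≡ 18.
  x = λ² - 21 - 3 = 324 - 24 ≡ 10; y = λ·(21 - 10) - 10 ≡ 14. → (10, 14)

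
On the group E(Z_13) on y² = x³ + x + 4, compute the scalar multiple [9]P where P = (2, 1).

Double-and-add on 9 = (1001)₂. Start with P = (2, 1) for the leading 1-bit.
double: tangent at (2, 1): λ = (3·2² + 1)/(2·1) ≡ 0/2. 2⁻¹ ≡ 7 (mod 13), so λ ≡ 0·7 ≡ 0.
  x = λ² - 2 - 2 = 0 - 4 ≡ 9; y = λ·(2 - 9) - 1 ≡ 12. → (9, 12)
double: tangent at (9, 12): λ = (3·9² + 1)/(2·12) ≡ 10/11. 11⁻¹ ≡ 6 (mod 13), so λ ≡ 10·6 ≡ 8.
  x = λ² - 9 - 9 = 64 - 18 ≡ 7; y = λ·(9 - 7) - 12 ≡ 4. → (7, 4)
double: tangent at (7, 4): λ = (3·7² + 1)/(2·4) ≡ 5/8. 8⁻¹ ≡ 5 (mod 13) since 8·5 = 40 ≡ 1, so λ ≡ 5·5 ≡ 12.
  x = λ² - 7 - 7 = 144 - 14 ≡ 0; y = λ·(7 - 0) - 4 ≡ 2. → (0, 2)
add P: (0, 2) + (2, 1). λ = (1 - 2)/(2 - 0) ≡ 12/2 mod 13. 2⁻¹ ≡ 7 (mod 13) since 2·7 = 14 ≡ 1, so λ ≡ 6.
  x = λ² - 0 - 2 = 36 - 2 ≡ 8; y = λ·(0 - 8) - 2 ≡ 2. → (8, 2)

(8, 2)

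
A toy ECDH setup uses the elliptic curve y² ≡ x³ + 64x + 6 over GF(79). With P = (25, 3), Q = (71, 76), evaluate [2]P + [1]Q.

First 2P:
Repeated addition: build up to 2P.
2P: tangent at (25, 3): λ = (3·25² + 64)/(2·3) ≡ 43/6. 6⁻¹ ≡ 66 (mod 79) since 6·66 = 396 ≡ 1, so λ ≡ 43·66 ≡ 73.
  x = λ² - 25 - 25 = 5329 - 50 ≡ 65; y = λ·(25 - 65) - 3 ≡ 0. → (65, 0)
2P = (65, 0).
Finally 2P + Q:
(65, 0) + (71, 76). λ = (76 - 0)/(71 - 65) ≡ 76/6 mod 79. 6⁻¹ ≡ 66 (mod 79), so λ ≡ 39.
  x = λ² - 65 - 71 = 1521 - 136 ≡ 42; y = λ·(65 - 42) - 0 ≡ 28. → (42, 28)

(42, 28)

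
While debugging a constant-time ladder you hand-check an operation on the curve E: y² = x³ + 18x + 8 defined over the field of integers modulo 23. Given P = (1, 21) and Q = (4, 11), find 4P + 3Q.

(4, 11)

First 4P:
Double-and-add on 4 = (100)₂. Start with P = (1, 21) for the leading 1-bit.
double: tangent at (1, 21): λ = (3·1² + 18)/(2·21) ≡ 21/19. 19⁻¹ ≡ 17 (mod 23) since 19·17 = 323 ≡ 1, so λ ≡ 21·17 ≡ 12.
  x = λ² - 1 - 1 = 144 - 2 ≡ 4; y = λ·(1 - 4) - 21 ≡ 12. → (4, 12)
double: tangent at (4, 12): λ = (3·4² + 18)/(2·12) ≡ 20/1. 1⁻¹ ≡ 1 (mod 23), so λ ≡ 20·1 ≡ 20.
  x = λ² - 4 - 4 = 400 - 8 ≡ 1; y = λ·(4 - 1) - 12 ≡ 2. → (1, 2)
4P = (1, 2).
Next 3Q:
Repeated addition: build up to 3Q.
2Q: tangent at (4, 11): λ = (3·4² + 18)/(2·11) ≡ 20/22. 22⁻¹ ≡ 22 (mod 23) since 22·22 = 484 ≡ 1, so λ ≡ 20·22 ≡ 3.
  x = λ² - 4 - 4 = 9 - 8 ≡ 1; y = λ·(4 - 1) - 11 ≡ 21. → (1, 21)
3Q: (1, 21) + (4, 11). λ = (11 - 21)/(4 - 1) ≡ 13/3 mod 23. 3⁻¹ ≡ 8 (mod 23), so λ ≡ 12.
  x = λ² - 1 - 4 = 144 - 5 ≡ 1; y = λ·(1 - 1) - 21 ≡ 2. → (1, 2)
3Q = (1, 2).
Finally 4P + 3Q:
tangent at (1, 2): λ = (3·1² + 18)/(2·2) ≡ 21/4. 4⁻¹ ≡ 6 (mod 23), so λ ≡ 21·6 ≡ 11.
  x = λ² - 1 - 1 = 121 - 2 ≡ 4; y = λ·(1 - 4) - 2 ≡ 11. → (4, 11)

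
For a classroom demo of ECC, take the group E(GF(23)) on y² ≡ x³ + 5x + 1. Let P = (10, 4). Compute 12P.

(8, 22)

Repeated addition: build up to 12P.
2P: tangent at (10, 4): λ = (3·10² + 5)/(2·4) ≡ 6/8. 8⁻¹ ≡ 3 (mod 23) since 8·3 = 24 ≡ 1, so λ ≡ 6·3 ≡ 18.
  x = λ² - 10 - 10 = 324 - 20 ≡ 5; y = λ·(10 - 5) - 4 ≡ 17. → (5, 17)
3P: (5, 17) + (10, 4). λ = (4 - 17)/(10 - 5) ≡ 10/5 mod 23. 5⁻¹ ≡ 14 (mod 23) since 5·14 = 70 ≡ 1, so λ ≡ 2.
  x = λ² - 5 - 10 = 4 - 15 ≡ 12; y = λ·(5 - 12) - 17 ≡ 15. → (12, 15)
4P: (12, 15) + (10, 4). λ = (4 - 15)/(10 - 12) ≡ 12/21 mod 23. 21⁻¹ ≡ 11 (mod 23) since 21·11 = 231 ≡ 1, so λ ≡ 17.
  x = λ² - 12 - 10 = 289 - 22 ≡ 14; y = λ·(12 - 14) - 15 ≡ 20. → (14, 20)
5P: (14, 20) + (10, 4). λ = (4 - 20)/(10 - 14) ≡ 7/19 mod 23. 19⁻¹ ≡ 17 (mod 23) since 19·17 = 323 ≡ 1, so λ ≡ 4.
  x = λ² - 14 - 10 = 16 - 24 ≡ 15; y = λ·(14 - 15) - 20 ≡ 22. → (15, 22)
6P: (15, 22) + (10, 4). λ = (4 - 22)/(10 - 15) ≡ 5/18 mod 23. 18⁻¹ ≡ 9 (mod 23) since 18·9 = 162 ≡ 1, so λ ≡ 22.
  x = λ² - 15 - 10 = 484 - 25 ≡ 22; y = λ·(15 - 22) - 22 ≡ 8. → (22, 8)
7P: (22, 8) + (10, 4). λ = (4 - 8)/(10 - 22) ≡ 19/11 mod 23. 11⁻¹ ≡ 21 (mod 23), so λ ≡ 8.
  x = λ² - 22 - 10 = 64 - 32 ≡ 9; y = λ·(22 - 9) - 8 ≡ 4. → (9, 4)
8P: (9, 4) + (10, 4). λ = (4 - 4)/(10 - 9) ≡ 0/1 mod 23. 1⁻¹ ≡ 1 (mod 23), so λ ≡ 0.
  x = λ² - 9 - 10 = 0 - 19 ≡ 4; y = λ·(9 - 4) - 4 ≡ 19. → (4, 19)
9P: (4, 19) + (10, 4). λ = (4 - 19)/(10 - 4) ≡ 8/6 mod 23. 6⁻¹ ≡ 4 (mod 23), so λ ≡ 9.
  x = λ² - 4 - 10 = 81 - 14 ≡ 21; y = λ·(4 - 21) - 19 ≡ 12. → (21, 12)
10P: (21, 12) + (10, 4). λ = (4 - 12)/(10 - 21) ≡ 15/12 mod 23. 12⁻¹ ≡ 2 (mod 23) since 12·2 = 24 ≡ 1, so λ ≡ 7.
  x = λ² - 21 - 10 = 49 - 31 ≡ 18; y = λ·(21 - 18) - 12 ≡ 9. → (18, 9)
11P: (18, 9) + (10, 4). λ = (4 - 9)/(10 - 18) ≡ 18/15 mod 23. 15⁻¹ ≡ 20 (mod 23), so λ ≡ 15.
  x = λ² - 18 - 10 = 225 - 28 ≡ 13; y = λ·(18 - 13) - 9 ≡ 20. → (13, 20)
12P: (13, 20) + (10, 4). λ = (4 - 20)/(10 - 13) ≡ 7/20 mod 23. 20⁻¹ ≡ 15 (mod 23), so λ ≡ 13.
  x = λ² - 13 - 10 = 169 - 23 ≡ 8; y = λ·(13 - 8) - 20 ≡ 22. → (8, 22)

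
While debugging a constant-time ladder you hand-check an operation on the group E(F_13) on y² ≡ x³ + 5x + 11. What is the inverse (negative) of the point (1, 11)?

-(1, 11) = (1, -11 mod 13) = (1, 2).

(1, 2)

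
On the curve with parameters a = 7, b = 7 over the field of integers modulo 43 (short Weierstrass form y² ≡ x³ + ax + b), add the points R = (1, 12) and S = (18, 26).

(1, 12) + (18, 26). λ = (26 - 12)/(18 - 1) ≡ 14/17 mod 43. 17⁻¹ ≡ 38 (mod 43) since 17·38 = 646 ≡ 1, so λ ≡ 16.
  x = λ² - 1 - 18 = 256 - 19 ≡ 22; y = λ·(1 - 22) - 12 ≡ 39. → (22, 39)

(22, 39)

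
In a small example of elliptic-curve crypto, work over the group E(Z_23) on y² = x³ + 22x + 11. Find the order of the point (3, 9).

2P: tangent at (3, 9): λ = (3·3² + 22)/(2·9) ≡ 3/18. 18⁻¹ ≡ 9 (mod 23) since 18·9 = 162 ≡ 1, so λ ≡ 3·9 ≡ 4.
  x = λ² - 3 - 3 = 16 - 6 ≡ 10; y = λ·(3 - 10) - 9 ≡ 9. → (10, 9)
3P: (10, 9) + (3, 9). λ = (9 - 9)/(3 - 10) ≡ 0/16 mod 23. 16⁻¹ ≡ 13 (mod 23) since 16·13 = 208 ≡ 1, so λ ≡ 0.
  x = λ² - 10 - 3 = 0 - 13 ≡ 10; y = λ·(10 - 10) - 9 ≡ 14. → (10, 14)
4P: (10, 14) + (3, 9). λ = (9 - 14)/(3 - 10) ≡ 18/16 mod 23. 16⁻¹ ≡ 13 (mod 23), so λ ≡ 4.
  x = λ² - 10 - 3 = 16 - 13 ≡ 3; y = λ·(10 - 3) - 14 ≡ 14. → (3, 14)
5P: (3, 14) + (3, 9): same x and y₁ ≡ -y₂, so the sum is O.
5P = O, so the order is 5.

5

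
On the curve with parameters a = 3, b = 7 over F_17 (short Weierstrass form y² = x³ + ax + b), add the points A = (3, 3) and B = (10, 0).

(3, 3) + (10, 0). λ = (0 - 3)/(10 - 3) ≡ 14/7 mod 17. 7⁻¹ ≡ 5 (mod 17), so λ ≡ 2.
  x = λ² - 3 - 10 = 4 - 13 ≡ 8; y = λ·(3 - 8) - 3 ≡ 4. → (8, 4)

(8, 4)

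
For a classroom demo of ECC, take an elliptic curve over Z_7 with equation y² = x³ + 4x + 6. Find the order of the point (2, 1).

11

2P: tangent at (2, 1): λ = (3·2² + 4)/(2·1) ≡ 2/2. 2⁻¹ ≡ 4 (mod 7) since 2·4 = 8 ≡ 1, so λ ≡ 2·4 ≡ 1.
  x = λ² - 2 - 2 = 1 - 4 ≡ 4; y = λ·(2 - 4) - 1 ≡ 4. → (4, 4)
3P: (4, 4) + (2, 1). λ = (1 - 4)/(2 - 4) ≡ 4/5 mod 7. 5⁻¹ ≡ 3 (mod 7) since 5·3 = 15 ≡ 1, so λ ≡ 5.
  x = λ² - 4 - 2 = 25 - 6 ≡ 5; y = λ·(4 - 5) - 4 ≡ 5. → (5, 5)
4P: (5, 5) + (2, 1). λ = (1 - 5)/(2 - 5) ≡ 3/4 mod 7. 4⁻¹ ≡ 2 (mod 7), so λ ≡ 6.
  x = λ² - 5 - 2 = 36 - 7 ≡ 1; y = λ·(5 - 1) - 5 ≡ 5. → (1, 5)
5P: (1, 5) + (2, 1). λ = (1 - 5)/(2 - 1) ≡ 3/1 mod 7. 1⁻¹ ≡ 1 (mod 7), so λ ≡ 3.
  x = λ² - 1 - 2 = 9 - 3 ≡ 6; y = λ·(1 - 6) - 5 ≡ 1. → (6, 1)
6P: (6, 1) + (2, 1). λ = (1 - 1)/(2 - 6) ≡ 0/3 mod 7. 3⁻¹ ≡ 5 (mod 7) since 3·5 = 15 ≡ 1, so λ ≡ 0.
  x = λ² - 6 - 2 = 0 - 8 ≡ 6; y = λ·(6 - 6) - 1 ≡ 6. → (6, 6)
7P: (6, 6) + (2, 1). λ = (1 - 6)/(2 - 6) ≡ 2/3 mod 7. 3⁻¹ ≡ 5 (mod 7), so λ ≡ 3.
  x = λ² - 6 - 2 = 9 - 8 ≡ 1; y = λ·(6 - 1) - 6 ≡ 2. → (1, 2)
8P: (1, 2) + (2, 1). λ = (1 - 2)/(2 - 1) ≡ 6/1 mod 7. 1⁻¹ ≡ 1 (mod 7), so λ ≡ 6.
  x = λ² - 1 - 2 = 36 - 3 ≡ 5; y = λ·(1 - 5) - 2 ≡ 2. → (5, 2)
9P: (5, 2) + (2, 1). λ = (1 - 2)/(2 - 5) ≡ 6/4 mod 7. 4⁻¹ ≡ 2 (mod 7) since 4·2 = 8 ≡ 1, so λ ≡ 5.
  x = λ² - 5 - 2 = 25 - 7 ≡ 4; y = λ·(5 - 4) - 2 ≡ 3. → (4, 3)
10P: (4, 3) + (2, 1). λ = (1 - 3)/(2 - 4) ≡ 5/5 mod 7. 5⁻¹ ≡ 3 (mod 7) since 5·3 = 15 ≡ 1, so λ ≡ 1.
  x = λ² - 4 - 2 = 1 - 6 ≡ 2; y = λ·(4 - 2) - 3 ≡ 6. → (2, 6)
11P: (2, 6) + (2, 1): same x and y₁ ≡ -y₂, so the sum is the point at infinity.
11P = the point at infinity, so the order is 11.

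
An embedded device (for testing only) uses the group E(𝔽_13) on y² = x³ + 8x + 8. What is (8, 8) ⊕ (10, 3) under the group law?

(11, 6)

(8, 8) + (10, 3). λ = (3 - 8)/(10 - 8) ≡ 8/2 mod 13. 2⁻¹ ≡ 7 (mod 13) since 2·7 = 14 ≡ 1, so λ ≡ 4.
  x = λ² - 8 - 10 = 16 - 18 ≡ 11; y = λ·(8 - 11) - 8 ≡ 6. → (11, 6)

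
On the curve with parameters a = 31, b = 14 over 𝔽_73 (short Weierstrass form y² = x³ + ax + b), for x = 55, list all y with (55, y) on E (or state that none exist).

11, 62

x³ + 31x + 14 = 168094 ≡ 48 (mod 73).
Square roots of 48 mod 73: 11 and 62 (since 11² = 121 ≡ 48).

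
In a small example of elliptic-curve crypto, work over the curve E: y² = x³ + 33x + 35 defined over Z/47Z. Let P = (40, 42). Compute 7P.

(31, 8)

Repeated addition: build up to 7P.
2P: tangent at (40, 42): λ = (3·40² + 33)/(2·42) ≡ 39/37. 37⁻¹ ≡ 14 (mod 47), so λ ≡ 39·14 ≡ 29.
  x = λ² - 40 - 40 = 841 - 80 ≡ 9; y = λ·(40 - 9) - 42 ≡ 11. → (9, 11)
3P: (9, 11) + (40, 42). λ = (42 - 11)/(40 - 9) ≡ 31/31 mod 47. 31⁻¹ ≡ 44 (mod 47), so λ ≡ 1.
  x = λ² - 9 - 40 = 1 - 49 ≡ 46; y = λ·(9 - 46) - 11 ≡ 46. → (46, 46)
4P: (46, 46) + (40, 42). λ = (42 - 46)/(40 - 46) ≡ 43/41 mod 47. 41⁻¹ ≡ 39 (mod 47), so λ ≡ 32.
  x = λ² - 46 - 40 = 1024 - 86 ≡ 45; y = λ·(46 - 45) - 46 ≡ 33. → (45, 33)
5P: (45, 33) + (40, 42). λ = (42 - 33)/(40 - 45) ≡ 9/42 mod 47. 42⁻¹ ≡ 28 (mod 47), so λ ≡ 17.
  x = λ² - 45 - 40 = 289 - 85 ≡ 16; y = λ·(45 - 16) - 33 ≡ 37. → (16, 37)
6P: (16, 37) + (40, 42). λ = (42 - 37)/(40 - 16) ≡ 5/24 mod 47. 24⁻¹ ≡ 2 (mod 47) since 24·2 = 48 ≡ 1, so λ ≡ 10.
  x = λ² - 16 - 40 = 100 - 56 ≡ 44; y = λ·(16 - 44) - 37 ≡ 12. → (44, 12)
7P: (44, 12) + (40, 42). λ = (42 - 12)/(40 - 44) ≡ 30/43 mod 47. 43⁻¹ ≡ 35 (mod 47), so λ ≡ 16.
  x = λ² - 44 - 40 = 256 - 84 ≡ 31; y = λ·(44 - 31) - 12 ≡ 8. → (31, 8)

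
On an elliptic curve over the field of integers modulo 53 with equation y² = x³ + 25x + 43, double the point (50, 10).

(17, 44)

tangent at (50, 10): λ = (3·50² + 25)/(2·10) ≡ 52/20. 20⁻¹ ≡ 8 (mod 53), so λ ≡ 52·8 ≡ 45.
  x = λ² - 50 - 50 = 2025 - 100 ≡ 17; y = λ·(50 - 17) - 10 ≡ 44. → (17, 44)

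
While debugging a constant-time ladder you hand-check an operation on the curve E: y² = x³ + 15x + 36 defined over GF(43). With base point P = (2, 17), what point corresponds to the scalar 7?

Double-and-add on 7 = (111)₂. Start with P = (2, 17) for the leading 1-bit.
double: tangent at (2, 17): λ = (3·2² + 15)/(2·17) ≡ 27/34. 34⁻¹ ≡ 19 (mod 43) since 34·19 = 646 ≡ 1, so λ ≡ 27·19 ≡ 40.
  x = λ² - 2 - 2 = 1600 - 4 ≡ 5; y = λ·(2 - 5) - 17 ≡ 35. → (5, 35)
add P: (5, 35) + (2, 17). λ = (17 - 35)/(2 - 5) ≡ 25/40 mod 43. 40⁻¹ ≡ 14 (mod 43), so λ ≡ 6.
  x = λ² - 5 - 2 = 36 - 7 ≡ 29; y = λ·(5 - 29) - 35 ≡ 36. → (29, 36)
double: tangent at (29, 36): λ = (3·29² + 15)/(2·36) ≡ 1/29. 29⁻¹ ≡ 3 (mod 43), so λ ≡ 1·3 ≡ 3.
  x = λ² - 29 - 29 = 9 - 58 ≡ 37; y = λ·(29 - 37) - 36 ≡ 26. → (37, 26)
add P: (37, 26) + (2, 17). λ = (17 - 26)/(2 - 37) ≡ 34/8 mod 43. 8⁻¹ ≡ 27 (mod 43) since 8·27 = 216 ≡ 1, so λ ≡ 15.
  x = λ² - 37 - 2 = 225 - 39 ≡ 14; y = λ·(37 - 14) - 26 ≡ 18. → (14, 18)

(14, 18)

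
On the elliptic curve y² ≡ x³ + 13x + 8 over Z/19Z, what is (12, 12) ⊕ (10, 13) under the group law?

(2, 2)

(12, 12) + (10, 13). λ = (13 - 12)/(10 - 12) ≡ 1/17 mod 19. 17⁻¹ ≡ 9 (mod 19), so λ ≡ 9.
  x = λ² - 12 - 10 = 81 - 22 ≡ 2; y = λ·(12 - 2) - 12 ≡ 2. → (2, 2)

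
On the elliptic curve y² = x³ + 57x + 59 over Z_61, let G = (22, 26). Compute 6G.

Repeated addition: build up to 6G.
2G: tangent at (22, 26): λ = (3·22² + 57)/(2·26) ≡ 45/52. 52⁻¹ ≡ 27 (mod 61), so λ ≡ 45·27 ≡ 56.
  x = λ² - 22 - 22 = 3136 - 44 ≡ 42; y = λ·(22 - 42) - 26 ≡ 13. → (42, 13)
3G: (42, 13) + (22, 26). λ = (26 - 13)/(22 - 42) ≡ 13/41 mod 61. 41⁻¹ ≡ 3 (mod 61), so λ ≡ 39.
  x = λ² - 42 - 22 = 1521 - 64 ≡ 54; y = λ·(42 - 54) - 13 ≡ 7. → (54, 7)
4G: (54, 7) + (22, 26). λ = (26 - 7)/(22 - 54) ≡ 19/29 mod 61. 29⁻¹ ≡ 40 (mod 61) since 29·40 = 1160 ≡ 1, so λ ≡ 28.
  x = λ² - 54 - 22 = 784 - 76 ≡ 37; y = λ·(54 - 37) - 7 ≡ 42. → (37, 42)
5G: (37, 42) + (22, 26). λ = (26 - 42)/(22 - 37) ≡ 45/46 mod 61. 46⁻¹ ≡ 4 (mod 61), so λ ≡ 58.
  x = λ² - 37 - 22 = 3364 - 59 ≡ 11; y = λ·(37 - 11) - 42 ≡ 2. → (11, 2)
6G: (11, 2) + (22, 26). λ = (26 - 2)/(22 - 11) ≡ 24/11 mod 61. 11⁻¹ ≡ 50 (mod 61), so λ ≡ 41.
  x = λ² - 11 - 22 = 1681 - 33 ≡ 1; y = λ·(11 - 1) - 2 ≡ 42. → (1, 42)

(1, 42)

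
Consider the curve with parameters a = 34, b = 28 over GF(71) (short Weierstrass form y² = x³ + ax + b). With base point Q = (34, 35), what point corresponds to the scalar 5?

Double-and-add on 5 = (101)₂. Start with Q = (34, 35) for the leading 1-bit.
double: tangent at (34, 35): λ = (3·34² + 34)/(2·35) ≡ 23/70. 70⁻¹ ≡ 70 (mod 71) since 70·70 = 4900 ≡ 1, so λ ≡ 23·70 ≡ 48.
  x = λ² - 34 - 34 = 2304 - 68 ≡ 35; y = λ·(34 - 35) - 35 ≡ 59. → (35, 59)
double: tangent at (35, 59): λ = (3·35² + 34)/(2·59) ≡ 17/47. 47⁻¹ ≡ 68 (mod 71), so λ ≡ 17·68 ≡ 20.
  x = λ² - 35 - 35 = 400 - 70 ≡ 46; y = λ·(35 - 46) - 59 ≡ 5. → (46, 5)
add Q: (46, 5) + (34, 35). λ = (35 - 5)/(34 - 46) ≡ 30/59 mod 71. 59⁻¹ ≡ 65 (mod 71), so λ ≡ 33.
  x = λ² - 46 - 34 = 1089 - 80 ≡ 15; y = λ·(46 - 15) - 5 ≡ 24. → (15, 24)

(15, 24)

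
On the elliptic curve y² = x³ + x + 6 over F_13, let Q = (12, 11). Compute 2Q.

tangent at (12, 11): λ = (3·12² + 1)/(2·11) ≡ 4/9. 9⁻¹ ≡ 3 (mod 13) since 9·3 = 27 ≡ 1, so λ ≡ 4·3 ≡ 12.
  x = λ² - 12 - 12 = 144 - 24 ≡ 3; y = λ·(12 - 3) - 11 ≡ 6. → (3, 6)

(3, 6)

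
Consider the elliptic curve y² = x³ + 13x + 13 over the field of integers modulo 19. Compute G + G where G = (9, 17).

tangent at (9, 17): λ = (3·9² + 13)/(2·17) ≡ 9/15. 15⁻¹ ≡ 14 (mod 19) since 15·14 = 210 ≡ 1, so λ ≡ 9·14 ≡ 12.
  x = λ² - 9 - 9 = 144 - 18 ≡ 12; y = λ·(9 - 12) - 17 ≡ 4. → (12, 4)

(12, 4)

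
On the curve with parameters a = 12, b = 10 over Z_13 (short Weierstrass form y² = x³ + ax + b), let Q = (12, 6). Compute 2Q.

tangent at (12, 6): λ = (3·12² + 12)/(2·6) ≡ 2/12. 12⁻¹ ≡ 12 (mod 13), so λ ≡ 2·12 ≡ 11.
  x = λ² - 12 - 12 = 121 - 24 ≡ 6; y = λ·(12 - 6) - 6 ≡ 8. → (6, 8)

(6, 8)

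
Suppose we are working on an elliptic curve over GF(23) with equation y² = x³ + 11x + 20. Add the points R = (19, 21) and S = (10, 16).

(19, 21) + (10, 16). λ = (16 - 21)/(10 - 19) ≡ 18/14 mod 23. 14⁻¹ ≡ 5 (mod 23) since 14·5 = 70 ≡ 1, so λ ≡ 21.
  x = λ² - 19 - 10 = 441 - 29 ≡ 21; y = λ·(19 - 21) - 21 ≡ 6. → (21, 6)

(21, 6)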